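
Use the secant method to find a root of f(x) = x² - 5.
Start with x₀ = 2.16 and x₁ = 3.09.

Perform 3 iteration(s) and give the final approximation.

f(x) = x² - 5
x₀ = 2.16, x₁ = 3.09

Secant formula: x_{n+1} = x_n - f(x_n)(x_n - x_{n-1})/(f(x_n) - f(x_{n-1}))

Iteration 1:
  f(2.160000) = -0.334400
  f(3.090000) = 4.548100
  x_2 = 3.090000 - 4.548100×(3.090000 - 2.160000)/(4.548100 - (-0.334400))
       = 2.223695
Iteration 2:
  f(3.090000) = 4.548100
  f(2.223695) = -0.055179
  x_3 = 2.223695 - (-0.055179)×(2.223695 - 3.090000)/(-0.055179 - 4.548100)
       = 2.234080
Iteration 3:
  f(2.223695) = -0.055179
  f(2.234080) = -0.008888
  x_4 = 2.234080 - (-0.008888)×(2.234080 - 2.223695)/(-0.008888 - (-0.055179))
       = 2.236073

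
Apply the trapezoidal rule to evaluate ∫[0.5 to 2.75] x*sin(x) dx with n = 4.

f(x) = x*sin(x)
a = 0.5, b = 2.75, n = 4
h = (b - a)/n = 0.562500

Trapezoidal rule: (h/2)[f(x₀) + 2f(x₁) + 2f(x₂) + ... + f(xₙ)]

x_0 = 0.5000, f(x_0) = 0.239713, coefficient = 1
x_1 = 1.0625, f(x_1) = 0.928173, coefficient = 2
x_2 = 1.6250, f(x_2) = 1.622613, coefficient = 2
x_3 = 2.1875, f(x_3) = 1.784539, coefficient = 2
x_4 = 2.7500, f(x_4) = 1.049568, coefficient = 1

I ≈ (0.562500/2) × 9.959932 = 2.801231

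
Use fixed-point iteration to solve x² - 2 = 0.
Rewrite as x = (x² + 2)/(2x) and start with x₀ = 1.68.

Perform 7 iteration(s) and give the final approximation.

Equation: x² - 2 = 0
Fixed-point form: x = (x² + 2)/(2x)
x₀ = 1.68

x_1 = g(1.680000) = 1.435238
x_2 = g(1.435238) = 1.414368
x_3 = g(1.414368) = 1.414214
x_4 = g(1.414214) = 1.414214
x_5 = g(1.414214) = 1.414214
x_6 = g(1.414214) = 1.414214
x_7 = g(1.414214) = 1.414214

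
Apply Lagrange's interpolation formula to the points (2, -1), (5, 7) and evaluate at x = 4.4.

Lagrange interpolation formula:
P(x) = Σ yᵢ × Lᵢ(x)
where Lᵢ(x) = Π_{j≠i} (x - xⱼ)/(xᵢ - xⱼ)

L_0(4.4) = (4.4 - 5)/(2 - 5) = 0.200000
L_1(4.4) = (4.4 - 2)/(5 - 2) = 0.800000

P(4.4) = (-1)×L_0(4.4) + 7×L_1(4.4)
P(4.4) = 5.400000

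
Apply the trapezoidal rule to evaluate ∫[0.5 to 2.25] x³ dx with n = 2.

f(x) = x³
a = 0.5, b = 2.25, n = 2
h = (b - a)/n = 0.875000

Trapezoidal rule: (h/2)[f(x₀) + 2f(x₁) + 2f(x₂) + ... + f(xₙ)]

x_0 = 0.5000, f(x_0) = 0.125000, coefficient = 1
x_1 = 1.3750, f(x_1) = 2.599609, coefficient = 2
x_2 = 2.2500, f(x_2) = 11.390625, coefficient = 1

I ≈ (0.875000/2) × 16.714844 = 7.312744
Exact value: 6.391602
Error: 0.921143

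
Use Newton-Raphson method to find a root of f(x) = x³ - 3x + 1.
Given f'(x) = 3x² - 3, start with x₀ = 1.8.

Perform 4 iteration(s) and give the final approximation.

f(x) = x³ - 3x + 1
f'(x) = 3x² - 3
x₀ = 1.8

Newton-Raphson formula: x_{n+1} = x_n - f(x_n)/f'(x_n)

Iteration 1:
  f(1.800000) = 1.432000
  f'(1.800000) = 6.720000
  x_1 = 1.800000 - 1.432000/6.720000 = 1.586905
Iteration 2:
  f(1.586905) = 0.235535
  f'(1.586905) = 4.554800
  x_2 = 1.586905 - 0.235535/4.554800 = 1.535193
Iteration 3:
  f(1.535193) = 0.012592
  f'(1.535193) = 4.070456
  x_3 = 1.535193 - 0.012592/4.070456 = 1.532100
Iteration 4:
  f(1.532100) = 0.000044
  f'(1.532100) = 4.041989
  x_4 = 1.532100 - 0.000044/4.041989 = 1.532089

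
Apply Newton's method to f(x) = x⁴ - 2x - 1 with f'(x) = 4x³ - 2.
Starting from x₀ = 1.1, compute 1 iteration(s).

f(x) = x⁴ - 2x - 1
f'(x) = 4x³ - 2
x₀ = 1.1

Newton-Raphson formula: x_{n+1} = x_n - f(x_n)/f'(x_n)

Iteration 1:
  f(1.100000) = -1.735900
  f'(1.100000) = 3.324000
  x_1 = 1.100000 - (-1.735900)/3.324000 = 1.622232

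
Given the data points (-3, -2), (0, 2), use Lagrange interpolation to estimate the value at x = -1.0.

Lagrange interpolation formula:
P(x) = Σ yᵢ × Lᵢ(x)
where Lᵢ(x) = Π_{j≠i} (x - xⱼ)/(xᵢ - xⱼ)

L_0(-1.0) = (-1.0 - 0)/(-3 - 0) = 0.333333
L_1(-1.0) = (-1.0 - (-3))/(0 - (-3)) = 0.666667

P(-1.0) = (-2)×L_0(-1.0) + 2×L_1(-1.0)
P(-1.0) = 0.666667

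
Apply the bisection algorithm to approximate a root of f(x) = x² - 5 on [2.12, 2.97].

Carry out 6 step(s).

f(x) = x² - 5
Initial interval: [2.12, 2.97]

Iteration 1:
  c_1 = (2.120000 + 2.970000)/2 = 2.545000
  f(c_1) = f(2.545000) = 1.477025
  f(a) × f(c) < 0, new interval: [2.120000, 2.545000]
Iteration 2:
  c_2 = (2.120000 + 2.545000)/2 = 2.332500
  f(c_2) = f(2.332500) = 0.440556
  f(a) × f(c) < 0, new interval: [2.120000, 2.332500]
Iteration 3:
  c_3 = (2.120000 + 2.332500)/2 = 2.226250
  f(c_3) = f(2.226250) = -0.043811
  f(a) × f(c) ≥ 0, new interval: [2.226250, 2.332500]
Iteration 4:
  c_4 = (2.226250 + 2.332500)/2 = 2.279375
  f(c_4) = f(2.279375) = 0.195550
  f(a) × f(c) < 0, new interval: [2.226250, 2.279375]
Iteration 5:
  c_5 = (2.226250 + 2.279375)/2 = 2.252813
  f(c_5) = f(2.252813) = 0.075164
  f(a) × f(c) < 0, new interval: [2.226250, 2.252813]
Iteration 6:
  c_6 = (2.226250 + 2.252813)/2 = 2.239531
  f(c_6) = f(2.239531) = 0.015500
  f(a) × f(c) < 0, new interval: [2.226250, 2.239531]

After 6 iteration(s), the approximation is c_6 = 2.239531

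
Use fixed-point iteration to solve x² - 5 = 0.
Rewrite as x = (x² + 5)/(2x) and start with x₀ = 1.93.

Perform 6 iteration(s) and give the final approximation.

Equation: x² - 5 = 0
Fixed-point form: x = (x² + 5)/(2x)
x₀ = 1.93

x_1 = g(1.930000) = 2.260337
x_2 = g(2.260337) = 2.236198
x_3 = g(2.236198) = 2.236068
x_4 = g(2.236068) = 2.236068
x_5 = g(2.236068) = 2.236068
x_6 = g(2.236068) = 2.236068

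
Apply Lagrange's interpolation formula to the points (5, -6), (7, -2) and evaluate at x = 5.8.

Lagrange interpolation formula:
P(x) = Σ yᵢ × Lᵢ(x)
where Lᵢ(x) = Π_{j≠i} (x - xⱼ)/(xᵢ - xⱼ)

L_0(5.8) = (5.8 - 7)/(5 - 7) = 0.600000
L_1(5.8) = (5.8 - 5)/(7 - 5) = 0.400000

P(5.8) = (-6)×L_0(5.8) + (-2)×L_1(5.8)
P(5.8) = -4.400000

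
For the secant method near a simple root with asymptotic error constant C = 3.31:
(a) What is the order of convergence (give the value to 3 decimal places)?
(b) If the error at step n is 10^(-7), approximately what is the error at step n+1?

(a) Secant method has superlinear convergence with order φ = (1+√5)/2 ≈ 1.618.
    This means |e_{n+1}| ≈ C|e_n|^1.618.

(b) With |e_n| = 10^(-7) and C = 3.31:
    |e_{n+1}| ≈ 3.31 × (10^(-7))^1.618 = 3.31 × 10^(-11.33)

(a) ≈ 1.618 (golden ratio); (b) |e_{n+1}| ≈ 1.562e-11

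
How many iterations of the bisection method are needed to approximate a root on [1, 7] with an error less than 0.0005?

We need (b-a)/2^n ≤ 0.0005
(7 - 1)/2^n ≤ 0.0005
6/2^n ≤ 0.0005
2^n ≥ 12000
n ≥ log₂(12000) = 13.55
n ≥ 14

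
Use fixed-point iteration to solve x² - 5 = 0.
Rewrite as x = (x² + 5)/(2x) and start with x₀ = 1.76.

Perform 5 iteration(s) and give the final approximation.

Equation: x² - 5 = 0
Fixed-point form: x = (x² + 5)/(2x)
x₀ = 1.76

x_1 = g(1.760000) = 2.300455
x_2 = g(2.300455) = 2.236969
x_3 = g(2.236969) = 2.236068
x_4 = g(2.236068) = 2.236068
x_5 = g(2.236068) = 2.236068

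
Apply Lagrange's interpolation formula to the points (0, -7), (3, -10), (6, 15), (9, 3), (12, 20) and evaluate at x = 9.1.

Lagrange interpolation formula:
P(x) = Σ yᵢ × Lᵢ(x)
where Lᵢ(x) = Π_{j≠i} (x - xⱼ)/(xᵢ - xⱼ)

L_0(9.1) = (9.1 - 3)/(0 - 3) × (9.1 - 6)/(0 - 6) × (9.1 - 9)/(0 - 9) × (9.1 - 12)/(0 - 12) = -0.002821
L_1(9.1) = (9.1 - 0)/(3 - 0) × (9.1 - 6)/(3 - 6) × (9.1 - 9)/(3 - 9) × (9.1 - 12)/(3 - 12) = 0.016833
L_2(9.1) = (9.1 - 0)/(6 - 0) × (9.1 - 3)/(6 - 3) × (9.1 - 9)/(6 - 9) × (9.1 - 12)/(6 - 12) = -0.049685
L_3(9.1) = (9.1 - 0)/(9 - 0) × (9.1 - 3)/(9 - 3) × (9.1 - 6)/(9 - 6) × (9.1 - 12)/(9 - 12) = 1.026821
L_4(9.1) = (9.1 - 0)/(12 - 0) × (9.1 - 3)/(12 - 3) × (9.1 - 6)/(12 - 6) × (9.1 - 9)/(12 - 9) = 0.008852

P(9.1) = (-7)×L_0(9.1) + (-10)×L_1(9.1) + 15×L_2(9.1) + 3×L_3(9.1) + 20×L_4(9.1)
P(9.1) = 2.363643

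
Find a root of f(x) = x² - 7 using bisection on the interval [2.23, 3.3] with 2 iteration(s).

f(x) = x² - 7
Initial interval: [2.23, 3.3]

Iteration 1:
  c_1 = (2.230000 + 3.300000)/2 = 2.765000
  f(c_1) = f(2.765000) = 0.645225
  f(a) × f(c) < 0, new interval: [2.230000, 2.765000]
Iteration 2:
  c_2 = (2.230000 + 2.765000)/2 = 2.497500
  f(c_2) = f(2.497500) = -0.762494
  f(a) × f(c) ≥ 0, new interval: [2.497500, 2.765000]

After 2 iteration(s), the approximation is c_2 = 2.497500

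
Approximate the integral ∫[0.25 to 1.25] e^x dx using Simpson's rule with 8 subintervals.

f(x) = e^x
a = 0.25, b = 1.25, n = 8
h = (b - a)/n = 0.125000

Simpson's rule: (h/3)[f(x₀) + 4f(x₁) + 2f(x₂) + ... + f(xₙ)]

x_0 = 0.2500, f(x_0) = 1.284025, coefficient = 1
x_1 = 0.3750, f(x_1) = 1.454991, coefficient = 4
x_2 = 0.5000, f(x_2) = 1.648721, coefficient = 2
x_3 = 0.6250, f(x_3) = 1.868246, coefficient = 4
x_4 = 0.7500, f(x_4) = 2.117000, coefficient = 2
x_5 = 0.8750, f(x_5) = 2.398875, coefficient = 4
x_6 = 1.0000, f(x_6) = 2.718282, coefficient = 2
x_7 = 1.1250, f(x_7) = 3.080217, coefficient = 4
x_8 = 1.2500, f(x_8) = 3.490343, coefficient = 1

I ≈ (0.125000/3) × 52.951693 = 2.206321
Exact value: 2.206318
Error: 0.000003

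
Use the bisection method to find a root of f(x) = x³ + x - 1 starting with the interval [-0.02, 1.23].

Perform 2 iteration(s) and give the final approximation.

f(x) = x³ + x - 1
Initial interval: [-0.02, 1.23]

Iteration 1:
  c_1 = (-0.020000 + 1.230000)/2 = 0.605000
  f(c_1) = f(0.605000) = -0.173555
  f(a) × f(c) ≥ 0, new interval: [0.605000, 1.230000]
Iteration 2:
  c_2 = (0.605000 + 1.230000)/2 = 0.917500
  f(c_2) = f(0.917500) = 0.689857
  f(a) × f(c) < 0, new interval: [0.605000, 0.917500]

After 2 iteration(s), the approximation is c_2 = 0.917500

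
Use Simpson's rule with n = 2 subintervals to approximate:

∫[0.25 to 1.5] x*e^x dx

f(x) = x*e^x
a = 0.25, b = 1.5, n = 2
h = (b - a)/n = 0.625000

Simpson's rule: (h/3)[f(x₀) + 4f(x₁) + 2f(x₂) + ... + f(xₙ)]

x_0 = 0.2500, f(x_0) = 0.321006, coefficient = 1
x_1 = 0.8750, f(x_1) = 2.099016, coefficient = 4
x_2 = 1.5000, f(x_2) = 6.722534, coefficient = 1

I ≈ (0.625000/3) × 15.439603 = 3.216584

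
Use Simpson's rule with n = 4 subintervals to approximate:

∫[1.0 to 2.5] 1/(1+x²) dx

f(x) = 1/(1+x²)
a = 1.0, b = 2.5, n = 4
h = (b - a)/n = 0.375000

Simpson's rule: (h/3)[f(x₀) + 4f(x₁) + 2f(x₂) + ... + f(xₙ)]

x_0 = 1.0000, f(x_0) = 0.500000, coefficient = 1
x_1 = 1.3750, f(x_1) = 0.345946, coefficient = 4
x_2 = 1.7500, f(x_2) = 0.246154, coefficient = 2
x_3 = 2.1250, f(x_3) = 0.181303, coefficient = 4
x_4 = 2.5000, f(x_4) = 0.137931, coefficient = 1

I ≈ (0.375000/3) × 3.239235 = 0.404904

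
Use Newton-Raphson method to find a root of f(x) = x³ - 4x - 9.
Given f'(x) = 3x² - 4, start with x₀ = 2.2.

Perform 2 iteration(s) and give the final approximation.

f(x) = x³ - 4x - 9
f'(x) = 3x² - 4
x₀ = 2.2

Newton-Raphson formula: x_{n+1} = x_n - f(x_n)/f'(x_n)

Iteration 1:
  f(2.200000) = -7.152000
  f'(2.200000) = 10.520000
  x_1 = 2.200000 - (-7.152000)/10.520000 = 2.879848
Iteration 2:
  f(2.879848) = 3.364696
  f'(2.879848) = 20.880572
  x_2 = 2.879848 - 3.364696/20.880572 = 2.718708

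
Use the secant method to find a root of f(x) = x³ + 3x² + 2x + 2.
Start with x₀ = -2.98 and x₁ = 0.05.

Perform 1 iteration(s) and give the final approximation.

f(x) = x³ + 3x² + 2x + 2
x₀ = -2.98, x₁ = 0.05

Secant formula: x_{n+1} = x_n - f(x_n)(x_n - x_{n-1})/(f(x_n) - f(x_{n-1}))

Iteration 1:
  f(-2.980000) = -3.782392
  f(0.050000) = 2.107625
  x_2 = 0.050000 - 2.107625×(0.050000 - (-2.980000))/(2.107625 - (-3.782392))
       = -1.034225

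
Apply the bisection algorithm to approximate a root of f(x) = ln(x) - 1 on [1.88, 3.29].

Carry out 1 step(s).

f(x) = ln(x) - 1
Initial interval: [1.88, 3.29]

Iteration 1:
  c_1 = (1.880000 + 3.290000)/2 = 2.585000
  f(c_1) = f(2.585000) = -0.050274
  f(a) × f(c) ≥ 0, new interval: [2.585000, 3.290000]

After 1 iteration(s), the approximation is c_1 = 2.585000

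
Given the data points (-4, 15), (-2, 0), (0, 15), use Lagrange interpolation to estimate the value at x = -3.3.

Lagrange interpolation formula:
P(x) = Σ yᵢ × Lᵢ(x)
where Lᵢ(x) = Π_{j≠i} (x - xⱼ)/(xᵢ - xⱼ)

L_0(-3.3) = (-3.3 - (-2))/(-4 - (-2)) × (-3.3 - 0)/(-4 - 0) = 0.536250
L_1(-3.3) = (-3.3 - (-4))/(-2 - (-4)) × (-3.3 - 0)/(-2 - 0) = 0.577500
L_2(-3.3) = (-3.3 - (-4))/(0 - (-4)) × (-3.3 - (-2))/(0 - (-2)) = -0.113750

P(-3.3) = 15×L_0(-3.3) + 0×L_1(-3.3) + 15×L_2(-3.3)
P(-3.3) = 6.337500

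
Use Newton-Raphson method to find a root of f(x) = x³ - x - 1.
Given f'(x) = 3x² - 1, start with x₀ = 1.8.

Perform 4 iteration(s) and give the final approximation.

f(x) = x³ - x - 1
f'(x) = 3x² - 1
x₀ = 1.8

Newton-Raphson formula: x_{n+1} = x_n - f(x_n)/f'(x_n)

Iteration 1:
  f(1.800000) = 3.032000
  f'(1.800000) = 8.720000
  x_1 = 1.800000 - 3.032000/8.720000 = 1.452294
Iteration 2:
  f(1.452294) = 0.610821
  f'(1.452294) = 5.327470
  x_2 = 1.452294 - 0.610821/5.327470 = 1.337639
Iteration 3:
  f(1.337639) = 0.055767
  f'(1.337639) = 4.367831
  x_3 = 1.337639 - 0.055767/4.367831 = 1.324871
Iteration 4:
  f(1.324871) = 0.000652
  f'(1.324871) = 4.265848
  x_4 = 1.324871 - 0.000652/4.265848 = 1.324718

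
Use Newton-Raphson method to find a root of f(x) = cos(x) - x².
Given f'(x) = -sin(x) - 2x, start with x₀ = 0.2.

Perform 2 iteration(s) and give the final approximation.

f(x) = cos(x) - x²
f'(x) = -sin(x) - 2x
x₀ = 0.2

Newton-Raphson formula: x_{n+1} = x_n - f(x_n)/f'(x_n)

Iteration 1:
  f(0.200000) = 0.940067
  f'(0.200000) = -0.598669
  x_1 = 0.200000 - 0.940067/(-0.598669) = 1.770260
Iteration 2:
  f(1.770260) = -3.331965
  f'(1.770260) = -4.520693
  x_2 = 1.770260 - (-3.331965)/(-4.520693) = 1.033213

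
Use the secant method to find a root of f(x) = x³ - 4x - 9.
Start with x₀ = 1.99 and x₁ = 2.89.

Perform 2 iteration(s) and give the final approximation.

f(x) = x³ - 4x - 9
x₀ = 1.99, x₁ = 2.89

Secant formula: x_{n+1} = x_n - f(x_n)(x_n - x_{n-1})/(f(x_n) - f(x_{n-1}))

Iteration 1:
  f(1.990000) = -9.079401
  f(2.890000) = 3.577569
  x_2 = 2.890000 - 3.577569×(2.890000 - 1.990000)/(3.577569 - (-9.079401))
       = 2.635610
Iteration 2:
  f(2.890000) = 3.577569
  f(2.635610) = -1.234340
  x_3 = 2.635610 - (-1.234340)×(2.635610 - 2.890000)/(-1.234340 - 3.577569)
       = 2.700865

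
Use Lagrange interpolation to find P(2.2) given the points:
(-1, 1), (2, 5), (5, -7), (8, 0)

Lagrange interpolation formula:
P(x) = Σ yᵢ × Lᵢ(x)
where Lᵢ(x) = Π_{j≠i} (x - xⱼ)/(xᵢ - xⱼ)

L_0(2.2) = (2.2 - 2)/(-1 - 2) × (2.2 - 5)/(-1 - 5) × (2.2 - 8)/(-1 - 8) = -0.020049
L_1(2.2) = (2.2 - (-1))/(2 - (-1)) × (2.2 - 5)/(2 - 5) × (2.2 - 8)/(2 - 8) = 0.962370
L_2(2.2) = (2.2 - (-1))/(5 - (-1)) × (2.2 - 2)/(5 - 2) × (2.2 - 8)/(5 - 8) = 0.068741
L_3(2.2) = (2.2 - (-1))/(8 - (-1)) × (2.2 - 2)/(8 - 2) × (2.2 - 5)/(8 - 5) = -0.011062

P(2.2) = 1×L_0(2.2) + 5×L_1(2.2) + (-7)×L_2(2.2) + 0×L_3(2.2)
P(2.2) = 4.310617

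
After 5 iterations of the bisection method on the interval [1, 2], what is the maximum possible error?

Bisection error bound: |error| ≤ (b-a)/2^n
|error| ≤ (2 - 1)/2^5 = 1/2^5
|error| ≤ 0.0312500000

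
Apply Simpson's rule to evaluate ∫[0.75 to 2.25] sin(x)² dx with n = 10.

f(x) = sin(x)²
a = 0.75, b = 2.25, n = 10
h = (b - a)/n = 0.150000

Simpson's rule: (h/3)[f(x₀) + 4f(x₁) + 2f(x₂) + ... + f(xₙ)]

x_0 = 0.7500, f(x_0) = 0.464631, coefficient = 1
x_1 = 0.9000, f(x_1) = 0.613601, coefficient = 4
x_2 = 1.0500, f(x_2) = 0.752423, coefficient = 2
x_3 = 1.2000, f(x_3) = 0.868697, coefficient = 4
x_4 = 1.3500, f(x_4) = 0.952036, coefficient = 2
x_5 = 1.5000, f(x_5) = 0.994996, coefficient = 4
x_6 = 1.6500, f(x_6) = 0.993740, coefficient = 2
x_7 = 1.8000, f(x_7) = 0.948379, coefficient = 4
x_8 = 1.9500, f(x_8) = 0.862966, coefficient = 2
x_9 = 2.1000, f(x_9) = 0.745130, coefficient = 4
x_10 = 2.2500, f(x_10) = 0.605398, coefficient = 1

I ≈ (0.150000/3) × 24.875575 = 1.243779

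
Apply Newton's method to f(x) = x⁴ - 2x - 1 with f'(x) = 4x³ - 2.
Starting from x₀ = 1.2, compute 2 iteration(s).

f(x) = x⁴ - 2x - 1
f'(x) = 4x³ - 2
x₀ = 1.2

Newton-Raphson formula: x_{n+1} = x_n - f(x_n)/f'(x_n)

Iteration 1:
  f(1.200000) = -1.326400
  f'(1.200000) = 4.912000
  x_1 = 1.200000 - (-1.326400)/4.912000 = 1.470033
Iteration 2:
  f(1.470033) = 0.729838
  f'(1.470033) = 10.706937
  x_2 = 1.470033 - 0.729838/10.706937 = 1.401868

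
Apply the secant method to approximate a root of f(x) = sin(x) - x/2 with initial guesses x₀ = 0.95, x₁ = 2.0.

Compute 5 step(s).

f(x) = sin(x) - x/2
x₀ = 0.95, x₁ = 2.0

Secant formula: x_{n+1} = x_n - f(x_n)(x_n - x_{n-1})/(f(x_n) - f(x_{n-1}))

Iteration 1:
  f(0.950000) = 0.338416
  f(2.000000) = -0.090703
  x_2 = 2.000000 - (-0.090703)×(2.000000 - 0.950000)/(-0.090703 - 0.338416)
       = 1.778062
Iteration 2:
  f(2.000000) = -0.090703
  f(1.778062) = 0.089566
  x_3 = 1.778062 - 0.089566×(1.778062 - 2.000000)/(0.089566 - (-0.090703))
       = 1.888331
Iteration 3:
  f(1.778062) = 0.089566
  f(1.888331) = 0.005842
  x_4 = 1.888331 - 0.005842×(1.888331 - 1.778062)/(0.005842 - 0.089566)
       = 1.896026
Iteration 4:
  f(1.888331) = 0.005842
  f(1.896026) = -0.000436
  x_5 = 1.896026 - (-0.000436)×(1.896026 - 1.888331)/(-0.000436 - 0.005842)
       = 1.895492
Iteration 5:
  f(1.896026) = -0.000436
  f(1.895492) = 0.000002
  x_6 = 1.895492 - 0.000002×(1.895492 - 1.896026)/(0.000002 - (-0.000436))
       = 1.895494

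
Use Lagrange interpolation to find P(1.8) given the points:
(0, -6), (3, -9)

Lagrange interpolation formula:
P(x) = Σ yᵢ × Lᵢ(x)
where Lᵢ(x) = Π_{j≠i} (x - xⱼ)/(xᵢ - xⱼ)

L_0(1.8) = (1.8 - 3)/(0 - 3) = 0.400000
L_1(1.8) = (1.8 - 0)/(3 - 0) = 0.600000

P(1.8) = (-6)×L_0(1.8) + (-9)×L_1(1.8)
P(1.8) = -7.800000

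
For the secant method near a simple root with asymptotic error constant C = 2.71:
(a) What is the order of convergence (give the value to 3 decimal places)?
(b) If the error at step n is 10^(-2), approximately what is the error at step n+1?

(a) Secant method has superlinear convergence with order φ = (1+√5)/2 ≈ 1.618.
    This means |e_{n+1}| ≈ C|e_n|^1.618.

(b) With |e_n| = 10^(-2) and C = 2.71:
    |e_{n+1}| ≈ 2.71 × (10^(-2))^1.618 = 2.71 × 10^(-3.24)

(a) ≈ 1.618 (golden ratio); (b) |e_{n+1}| ≈ 1.574e-03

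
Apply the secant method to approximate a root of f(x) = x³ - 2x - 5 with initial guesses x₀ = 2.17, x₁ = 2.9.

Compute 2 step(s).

f(x) = x³ - 2x - 5
x₀ = 2.17, x₁ = 2.9

Secant formula: x_{n+1} = x_n - f(x_n)(x_n - x_{n-1})/(f(x_n) - f(x_{n-1}))

Iteration 1:
  f(2.170000) = 0.878313
  f(2.900000) = 13.589000
  x_2 = 2.900000 - 13.589000×(2.900000 - 2.170000)/(13.589000 - 0.878313)
       = 2.119557
Iteration 2:
  f(2.900000) = 13.589000
  f(2.119557) = 0.283039
  x_3 = 2.119557 - 0.283039×(2.119557 - 2.900000)/(0.283039 - 13.589000)
       = 2.102955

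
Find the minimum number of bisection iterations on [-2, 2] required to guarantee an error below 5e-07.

We need (b-a)/2^n ≤ 5e-07
(2 - (-2))/2^n ≤ 5e-07
4/2^n ≤ 5e-07
2^n ≥ 8000000
n ≥ log₂(8000000) = 22.93
n ≥ 23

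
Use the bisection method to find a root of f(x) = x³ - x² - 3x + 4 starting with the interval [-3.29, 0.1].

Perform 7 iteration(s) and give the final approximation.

f(x) = x³ - x² - 3x + 4
Initial interval: [-3.29, 0.1]

Iteration 1:
  c_1 = (-3.290000 + 0.100000)/2 = -1.595000
  f(c_1) = f(-1.595000) = 2.183255
  f(a) × f(c) < 0, new interval: [-3.290000, -1.595000]
Iteration 2:
  c_2 = (-3.290000 + (-1.595000))/2 = -2.442500
  f(c_2) = f(-2.442500) = -9.209788
  f(a) × f(c) ≥ 0, new interval: [-2.442500, -1.595000]
Iteration 3:
  c_3 = (-2.442500 + (-1.595000))/2 = -2.018750
  f(c_3) = f(-2.018750) = -2.246218
  f(a) × f(c) ≥ 0, new interval: [-2.018750, -1.595000]
Iteration 4:
  c_4 = (-2.018750 + (-1.595000))/2 = -1.806875
  f(c_4) = f(-1.806875) = 0.256747
  f(a) × f(c) < 0, new interval: [-2.018750, -1.806875]
Iteration 5:
  c_5 = (-2.018750 + (-1.806875))/2 = -1.912812
  f(c_5) = f(-1.912812) = -0.919111
  f(a) × f(c) ≥ 0, new interval: [-1.912812, -1.806875]
Iteration 6:
  c_6 = (-1.912812 + (-1.806875))/2 = -1.859844
  f(c_6) = f(-1.859844) = -0.312722
  f(a) × f(c) ≥ 0, new interval: [-1.859844, -1.806875]
Iteration 7:
  c_7 = (-1.859844 + (-1.806875))/2 = -1.833359
  f(c_7) = f(-1.833359) = -0.023428
  f(a) × f(c) ≥ 0, new interval: [-1.833359, -1.806875]

After 7 iteration(s), the approximation is c_7 = -1.833359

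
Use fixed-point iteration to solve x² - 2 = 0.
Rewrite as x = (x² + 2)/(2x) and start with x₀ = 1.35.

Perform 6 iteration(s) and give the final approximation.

Equation: x² - 2 = 0
Fixed-point form: x = (x² + 2)/(2x)
x₀ = 1.35

x_1 = g(1.350000) = 1.415741
x_2 = g(1.415741) = 1.414214
x_3 = g(1.414214) = 1.414214
x_4 = g(1.414214) = 1.414214
x_5 = g(1.414214) = 1.414214
x_6 = g(1.414214) = 1.414214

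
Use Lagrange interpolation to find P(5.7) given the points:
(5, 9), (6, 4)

Lagrange interpolation formula:
P(x) = Σ yᵢ × Lᵢ(x)
where Lᵢ(x) = Π_{j≠i} (x - xⱼ)/(xᵢ - xⱼ)

L_0(5.7) = (5.7 - 6)/(5 - 6) = 0.300000
L_1(5.7) = (5.7 - 5)/(6 - 5) = 0.700000

P(5.7) = 9×L_0(5.7) + 4×L_1(5.7)
P(5.7) = 5.500000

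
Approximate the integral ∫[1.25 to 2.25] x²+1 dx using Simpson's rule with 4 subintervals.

f(x) = x²+1
a = 1.25, b = 2.25, n = 4
h = (b - a)/n = 0.250000

Simpson's rule: (h/3)[f(x₀) + 4f(x₁) + 2f(x₂) + ... + f(xₙ)]

x_0 = 1.2500, f(x_0) = 2.562500, coefficient = 1
x_1 = 1.5000, f(x_1) = 3.250000, coefficient = 4
x_2 = 1.7500, f(x_2) = 4.062500, coefficient = 2
x_3 = 2.0000, f(x_3) = 5.000000, coefficient = 4
x_4 = 2.2500, f(x_4) = 6.062500, coefficient = 1

I ≈ (0.250000/3) × 49.750000 = 4.145833
Exact value: 4.145833
Error: 0.000000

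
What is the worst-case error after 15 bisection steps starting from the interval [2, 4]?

Bisection error bound: |error| ≤ (b-a)/2^n
|error| ≤ (4 - 2)/2^15 = 2/2^15
|error| ≤ 0.0000610352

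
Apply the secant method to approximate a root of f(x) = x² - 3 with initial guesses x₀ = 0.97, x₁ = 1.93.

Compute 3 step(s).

f(x) = x² - 3
x₀ = 0.97, x₁ = 1.93

Secant formula: x_{n+1} = x_n - f(x_n)(x_n - x_{n-1})/(f(x_n) - f(x_{n-1}))

Iteration 1:
  f(0.970000) = -2.059100
  f(1.930000) = 0.724900
  x_2 = 1.930000 - 0.724900×(1.930000 - 0.970000)/(0.724900 - (-2.059100))
       = 1.680034
Iteration 2:
  f(1.930000) = 0.724900
  f(1.680034) = -0.177484
  x_3 = 1.680034 - (-0.177484)×(1.680034 - 1.930000)/(-0.177484 - 0.724900)
       = 1.729199
Iteration 3:
  f(1.680034) = -0.177484
  f(1.729199) = -0.009872
  x_4 = 1.729199 - (-0.009872)×(1.729199 - 1.680034)/(-0.009872 - (-0.177484))
       = 1.732094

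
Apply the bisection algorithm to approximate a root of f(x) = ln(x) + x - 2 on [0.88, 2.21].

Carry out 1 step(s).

f(x) = ln(x) + x - 2
Initial interval: [0.88, 2.21]

Iteration 1:
  c_1 = (0.880000 + 2.210000)/2 = 1.545000
  f(c_1) = f(1.545000) = -0.019976
  f(a) × f(c) ≥ 0, new interval: [1.545000, 2.210000]

After 1 iteration(s), the approximation is c_1 = 1.545000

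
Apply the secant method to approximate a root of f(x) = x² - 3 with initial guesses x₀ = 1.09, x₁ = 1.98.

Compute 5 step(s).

f(x) = x² - 3
x₀ = 1.09, x₁ = 1.98

Secant formula: x_{n+1} = x_n - f(x_n)(x_n - x_{n-1})/(f(x_n) - f(x_{n-1}))

Iteration 1:
  f(1.090000) = -1.811900
  f(1.980000) = 0.920400
  x_2 = 1.980000 - 0.920400×(1.980000 - 1.090000)/(0.920400 - (-1.811900))
       = 1.680195
Iteration 2:
  f(1.980000) = 0.920400
  f(1.680195) = -0.176943
  x_3 = 1.680195 - (-0.176943)×(1.680195 - 1.980000)/(-0.176943 - 0.920400)
       = 1.728538
Iteration 3:
  f(1.680195) = -0.176943
  f(1.728538) = -0.012156
  x_4 = 1.728538 - (-0.012156)×(1.728538 - 1.680195)/(-0.012156 - (-0.176943))
       = 1.732104
Iteration 4:
  f(1.728538) = -0.012156
  f(1.732104) = 0.000185
  x_5 = 1.732104 - 0.000185×(1.732104 - 1.728538)/(0.000185 - (-0.012156))
       = 1.732051
Iteration 5:
  f(1.732104) = 0.000185
  f(1.732051) = 0.000000
  x_6 = 1.732051 - 0.000000×(1.732051 - 1.732104)/(0.000000 - 0.000185)
       = 1.732051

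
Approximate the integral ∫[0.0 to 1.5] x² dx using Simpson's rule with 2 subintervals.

f(x) = x²
a = 0.0, b = 1.5, n = 2
h = (b - a)/n = 0.750000

Simpson's rule: (h/3)[f(x₀) + 4f(x₁) + 2f(x₂) + ... + f(xₙ)]

x_0 = 0.0000, f(x_0) = 0.000000, coefficient = 1
x_1 = 0.7500, f(x_1) = 0.562500, coefficient = 4
x_2 = 1.5000, f(x_2) = 2.250000, coefficient = 1

I ≈ (0.750000/3) × 4.500000 = 1.125000
Exact value: 1.125000
Error: 0.000000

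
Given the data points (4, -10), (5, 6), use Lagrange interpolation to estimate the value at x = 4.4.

Lagrange interpolation formula:
P(x) = Σ yᵢ × Lᵢ(x)
where Lᵢ(x) = Π_{j≠i} (x - xⱼ)/(xᵢ - xⱼ)

L_0(4.4) = (4.4 - 5)/(4 - 5) = 0.600000
L_1(4.4) = (4.4 - 4)/(5 - 4) = 0.400000

P(4.4) = (-10)×L_0(4.4) + 6×L_1(4.4)
P(4.4) = -3.600000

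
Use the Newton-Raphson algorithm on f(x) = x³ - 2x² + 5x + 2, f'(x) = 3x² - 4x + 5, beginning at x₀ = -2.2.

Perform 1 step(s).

f(x) = x³ - 2x² + 5x + 2
f'(x) = 3x² - 4x + 5
x₀ = -2.2

Newton-Raphson formula: x_{n+1} = x_n - f(x_n)/f'(x_n)

Iteration 1:
  f(-2.200000) = -29.328000
  f'(-2.200000) = 28.320000
  x_1 = -2.200000 - (-29.328000)/28.320000 = -1.164407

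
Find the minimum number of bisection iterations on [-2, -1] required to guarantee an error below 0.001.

We need (b-a)/2^n ≤ 0.001
(-1 - (-2))/2^n ≤ 0.001
1/2^n ≤ 0.001
2^n ≥ 1000
n ≥ log₂(1000) = 9.97
n ≥ 10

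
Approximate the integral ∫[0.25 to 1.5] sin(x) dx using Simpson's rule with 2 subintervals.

f(x) = sin(x)
a = 0.25, b = 1.5, n = 2
h = (b - a)/n = 0.625000

Simpson's rule: (h/3)[f(x₀) + 4f(x₁) + 2f(x₂) + ... + f(xₙ)]

x_0 = 0.2500, f(x_0) = 0.247404, coefficient = 1
x_1 = 0.8750, f(x_1) = 0.767544, coefficient = 4
x_2 = 1.5000, f(x_2) = 0.997495, coefficient = 1

I ≈ (0.625000/3) × 4.315073 = 0.898974
Exact value: 0.898175
Error: 0.000798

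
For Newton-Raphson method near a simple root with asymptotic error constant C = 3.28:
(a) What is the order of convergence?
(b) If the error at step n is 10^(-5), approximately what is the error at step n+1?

(a) Newton-Raphson has quadratic (order 2) convergence near simple roots.
    This means |e_{n+1}| ≈ C|e_n|².

(b) With |e_n| = 10^(-5) and C = 3.28:
    |e_{n+1}| ≈ 3.28 × (10^(-5))² = 3.28 × 10^(-10)

(a) 2 (quadratic); (b) |e_{n+1}| ≈ 3.280e-10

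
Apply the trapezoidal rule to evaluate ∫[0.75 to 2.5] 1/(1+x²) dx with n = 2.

f(x) = 1/(1+x²)
a = 0.75, b = 2.5, n = 2
h = (b - a)/n = 0.875000

Trapezoidal rule: (h/2)[f(x₀) + 2f(x₁) + 2f(x₂) + ... + f(xₙ)]

x_0 = 0.7500, f(x_0) = 0.640000, coefficient = 1
x_1 = 1.6250, f(x_1) = 0.274678, coefficient = 2
x_2 = 2.5000, f(x_2) = 0.137931, coefficient = 1

I ≈ (0.875000/2) × 1.327287 = 0.580688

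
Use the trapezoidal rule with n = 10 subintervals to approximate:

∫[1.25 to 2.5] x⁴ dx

f(x) = x⁴
a = 1.25, b = 2.5, n = 10
h = (b - a)/n = 0.125000

Trapezoidal rule: (h/2)[f(x₀) + 2f(x₁) + 2f(x₂) + ... + f(xₙ)]

x_0 = 1.2500, f(x_0) = 2.441406, coefficient = 1
x_1 = 1.3750, f(x_1) = 3.574463, coefficient = 2
x_2 = 1.5000, f(x_2) = 5.062500, coefficient = 2
x_3 = 1.6250, f(x_3) = 6.972900, coefficient = 2
x_4 = 1.7500, f(x_4) = 9.378906, coefficient = 2
x_5 = 1.8750, f(x_5) = 12.359619, coefficient = 2
x_6 = 2.0000, f(x_6) = 16.000000, coefficient = 2
x_7 = 2.1250, f(x_7) = 20.390869, coefficient = 2
x_8 = 2.2500, f(x_8) = 25.628906, coefficient = 2
x_9 = 2.3750, f(x_9) = 31.816650, coefficient = 2
x_10 = 2.5000, f(x_10) = 39.062500, coefficient = 1

I ≈ (0.125000/2) × 303.873535 = 18.992096
Exact value: 18.920898
Error: 0.071198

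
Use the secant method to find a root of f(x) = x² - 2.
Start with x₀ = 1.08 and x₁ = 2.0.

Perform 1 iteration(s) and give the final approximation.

f(x) = x² - 2
x₀ = 1.08, x₁ = 2.0

Secant formula: x_{n+1} = x_n - f(x_n)(x_n - x_{n-1})/(f(x_n) - f(x_{n-1}))

Iteration 1:
  f(1.080000) = -0.833600
  f(2.000000) = 2.000000
  x_2 = 2.000000 - 2.000000×(2.000000 - 1.080000)/(2.000000 - (-0.833600))
       = 1.350649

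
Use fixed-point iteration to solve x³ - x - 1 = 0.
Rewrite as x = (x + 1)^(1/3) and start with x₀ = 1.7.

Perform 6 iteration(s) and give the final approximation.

Equation: x³ - x - 1 = 0
Fixed-point form: x = (x + 1)^(1/3)
x₀ = 1.7

x_1 = g(1.700000) = 1.392477
x_2 = g(1.392477) = 1.337465
x_3 = g(1.337465) = 1.327135
x_4 = g(1.327135) = 1.325177
x_5 = g(1.325177) = 1.324805
x_6 = g(1.324805) = 1.324735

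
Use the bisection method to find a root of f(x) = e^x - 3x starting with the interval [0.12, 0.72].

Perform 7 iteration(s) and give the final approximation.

f(x) = e^x - 3x
Initial interval: [0.12, 0.72]

Iteration 1:
  c_1 = (0.120000 + 0.720000)/2 = 0.420000
  f(c_1) = f(0.420000) = 0.261962
  f(a) × f(c) ≥ 0, new interval: [0.420000, 0.720000]
Iteration 2:
  c_2 = (0.420000 + 0.720000)/2 = 0.570000
  f(c_2) = f(0.570000) = 0.058267
  f(a) × f(c) ≥ 0, new interval: [0.570000, 0.720000]
Iteration 3:
  c_3 = (0.570000 + 0.720000)/2 = 0.645000
  f(c_3) = f(0.645000) = -0.029013
  f(a) × f(c) < 0, new interval: [0.570000, 0.645000]
Iteration 4:
  c_4 = (0.570000 + 0.645000)/2 = 0.607500
  f(c_4) = f(0.607500) = 0.013336
  f(a) × f(c) ≥ 0, new interval: [0.607500, 0.645000]
Iteration 5:
  c_5 = (0.607500 + 0.645000)/2 = 0.626250
  f(c_5) = f(0.626250) = -0.008167
  f(a) × f(c) < 0, new interval: [0.607500, 0.626250]
Iteration 6:
  c_6 = (0.607500 + 0.626250)/2 = 0.616875
  f(c_6) = f(0.616875) = 0.002503
  f(a) × f(c) ≥ 0, new interval: [0.616875, 0.626250]
Iteration 7:
  c_7 = (0.616875 + 0.626250)/2 = 0.621563
  f(c_7) = f(0.621563) = -0.002853
  f(a) × f(c) < 0, new interval: [0.616875, 0.621563]

After 7 iteration(s), the approximation is c_7 = 0.621563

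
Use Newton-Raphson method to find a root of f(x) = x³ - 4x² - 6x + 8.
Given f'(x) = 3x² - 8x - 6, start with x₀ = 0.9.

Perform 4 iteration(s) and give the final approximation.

f(x) = x³ - 4x² - 6x + 8
f'(x) = 3x² - 8x - 6
x₀ = 0.9

Newton-Raphson formula: x_{n+1} = x_n - f(x_n)/f'(x_n)

Iteration 1:
  f(0.900000) = 0.089000
  f'(0.900000) = -10.770000
  x_1 = 0.900000 - 0.089000/(-10.770000) = 0.908264
Iteration 2:
  f(0.908264) = -0.000088
  f'(0.908264) = -10.791281
  x_2 = 0.908264 - (-0.000088)/(-10.791281) = 0.908256
Iteration 3:
  f(0.908256) = 0.000000
  f'(0.908256) = -10.791260
  x_3 = 0.908256 - 0.000000/(-10.791260) = 0.908256
Iteration 4:
  f(0.908256) = 0.000000
  f'(0.908256) = -10.791260
  x_4 = 0.908256 - 0.000000/(-10.791260) = 0.908256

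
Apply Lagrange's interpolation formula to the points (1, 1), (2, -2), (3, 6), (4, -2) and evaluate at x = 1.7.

Lagrange interpolation formula:
P(x) = Σ yᵢ × Lᵢ(x)
where Lᵢ(x) = Π_{j≠i} (x - xⱼ)/(xᵢ - xⱼ)

L_0(1.7) = (1.7 - 2)/(1 - 2) × (1.7 - 3)/(1 - 3) × (1.7 - 4)/(1 - 4) = 0.149500
L_1(1.7) = (1.7 - 1)/(2 - 1) × (1.7 - 3)/(2 - 3) × (1.7 - 4)/(2 - 4) = 1.046500
L_2(1.7) = (1.7 - 1)/(3 - 1) × (1.7 - 2)/(3 - 2) × (1.7 - 4)/(3 - 4) = -0.241500
L_3(1.7) = (1.7 - 1)/(4 - 1) × (1.7 - 2)/(4 - 2) × (1.7 - 3)/(4 - 3) = 0.045500

P(1.7) = 1×L_0(1.7) + (-2)×L_1(1.7) + 6×L_2(1.7) + (-2)×L_3(1.7)
P(1.7) = -3.483500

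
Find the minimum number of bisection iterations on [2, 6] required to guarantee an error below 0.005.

We need (b-a)/2^n ≤ 0.005
(6 - 2)/2^n ≤ 0.005
4/2^n ≤ 0.005
2^n ≥ 800
n ≥ log₂(800) = 9.64
n ≥ 10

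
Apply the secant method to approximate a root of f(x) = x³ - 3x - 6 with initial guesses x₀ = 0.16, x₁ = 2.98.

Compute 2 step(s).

f(x) = x³ - 3x - 6
x₀ = 0.16, x₁ = 2.98

Secant formula: x_{n+1} = x_n - f(x_n)(x_n - x_{n-1})/(f(x_n) - f(x_{n-1}))

Iteration 1:
  f(0.160000) = -6.475904
  f(2.980000) = 11.523592
  x_2 = 2.980000 - 11.523592×(2.980000 - 0.160000)/(11.523592 - (-6.475904))
       = 1.174587
Iteration 2:
  f(2.980000) = 11.523592
  f(1.174587) = -7.903237
  x_3 = 1.174587 - (-7.903237)×(1.174587 - 2.980000)/(-7.903237 - 11.523592)
       = 1.909066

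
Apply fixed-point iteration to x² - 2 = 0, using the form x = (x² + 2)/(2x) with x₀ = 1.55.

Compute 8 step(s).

Equation: x² - 2 = 0
Fixed-point form: x = (x² + 2)/(2x)
x₀ = 1.55

x_1 = g(1.550000) = 1.420161
x_2 = g(1.420161) = 1.414226
x_3 = g(1.414226) = 1.414214
x_4 = g(1.414214) = 1.414214
x_5 = g(1.414214) = 1.414214
x_6 = g(1.414214) = 1.414214
x_7 = g(1.414214) = 1.414214
x_8 = g(1.414214) = 1.414214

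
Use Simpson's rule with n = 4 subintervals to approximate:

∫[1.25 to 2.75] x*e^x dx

f(x) = x*e^x
a = 1.25, b = 2.75, n = 4
h = (b - a)/n = 0.375000

Simpson's rule: (h/3)[f(x₀) + 4f(x₁) + 2f(x₂) + ... + f(xₙ)]

x_0 = 1.2500, f(x_0) = 4.362929, coefficient = 1
x_1 = 1.6250, f(x_1) = 8.252431, coefficient = 4
x_2 = 2.0000, f(x_2) = 14.778112, coefficient = 2
x_3 = 2.3750, f(x_3) = 25.533656, coefficient = 4
x_4 = 2.7500, f(x_4) = 43.017238, coefficient = 1

I ≈ (0.375000/3) × 212.080740 = 26.510092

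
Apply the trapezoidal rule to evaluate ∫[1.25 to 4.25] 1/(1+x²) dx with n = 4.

f(x) = 1/(1+x²)
a = 1.25, b = 4.25, n = 4
h = (b - a)/n = 0.750000

Trapezoidal rule: (h/2)[f(x₀) + 2f(x₁) + 2f(x₂) + ... + f(xₙ)]

x_0 = 1.2500, f(x_0) = 0.390244, coefficient = 1
x_1 = 2.0000, f(x_1) = 0.200000, coefficient = 2
x_2 = 2.7500, f(x_2) = 0.116788, coefficient = 2
x_3 = 3.5000, f(x_3) = 0.075472, coefficient = 2
x_4 = 4.2500, f(x_4) = 0.052459, coefficient = 1

I ≈ (0.750000/2) × 1.227223 = 0.460209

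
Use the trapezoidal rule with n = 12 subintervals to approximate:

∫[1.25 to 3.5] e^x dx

f(x) = e^x
a = 1.25, b = 3.5, n = 12
h = (b - a)/n = 0.187500

Trapezoidal rule: (h/2)[f(x₀) + 2f(x₁) + 2f(x₂) + ... + f(xₙ)]

x_0 = 1.2500, f(x_0) = 3.490343, coefficient = 1
x_1 = 1.4375, f(x_1) = 4.210157, coefficient = 2
x_2 = 1.6250, f(x_2) = 5.078419, coefficient = 2
x_3 = 1.8125, f(x_3) = 6.125743, coefficient = 2
x_4 = 2.0000, f(x_4) = 7.389056, coefficient = 2
x_5 = 2.1875, f(x_5) = 8.912903, coefficient = 2
x_6 = 2.3750, f(x_6) = 10.751013, coefficient = 2
x_7 = 2.5625, f(x_7) = 12.968197, coefficient = 2
x_8 = 2.7500, f(x_8) = 15.642632, coefficient = 2
x_9 = 2.9375, f(x_9) = 18.868616, coefficient = 2
x_10 = 3.1250, f(x_10) = 22.759895, coefficient = 2
x_11 = 3.3125, f(x_11) = 27.453674, coefficient = 2
x_12 = 3.5000, f(x_12) = 33.115452, coefficient = 1

I ≈ (0.187500/2) × 316.926405 = 29.711851
Exact value: 29.625109
Error: 0.086741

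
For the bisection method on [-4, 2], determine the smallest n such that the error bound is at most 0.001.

We need (b-a)/2^n ≤ 0.001
(2 - (-4))/2^n ≤ 0.001
6/2^n ≤ 0.001
2^n ≥ 6000
n ≥ log₂(6000) = 12.55
n ≥ 13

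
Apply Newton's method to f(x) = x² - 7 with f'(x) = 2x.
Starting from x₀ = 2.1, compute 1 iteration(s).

f(x) = x² - 7
f'(x) = 2x
x₀ = 2.1

Newton-Raphson formula: x_{n+1} = x_n - f(x_n)/f'(x_n)

Iteration 1:
  f(2.100000) = -2.590000
  f'(2.100000) = 4.200000
  x_1 = 2.100000 - (-2.590000)/4.200000 = 2.716667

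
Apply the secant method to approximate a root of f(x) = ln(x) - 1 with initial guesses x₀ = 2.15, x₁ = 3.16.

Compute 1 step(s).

f(x) = ln(x) - 1
x₀ = 2.15, x₁ = 3.16

Secant formula: x_{n+1} = x_n - f(x_n)(x_n - x_{n-1})/(f(x_n) - f(x_{n-1}))

Iteration 1:
  f(2.150000) = -0.234532
  f(3.160000) = 0.150572
  x_2 = 3.160000 - 0.150572×(3.160000 - 2.150000)/(0.150572 - (-0.234532))
       = 2.765100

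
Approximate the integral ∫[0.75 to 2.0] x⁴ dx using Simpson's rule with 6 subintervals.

f(x) = x⁴
a = 0.75, b = 2.0, n = 6
h = (b - a)/n = 0.208333

Simpson's rule: (h/3)[f(x₀) + 4f(x₁) + 2f(x₂) + ... + f(xₙ)]

x_0 = 0.7500, f(x_0) = 0.316406, coefficient = 1
x_1 = 0.9583, f(x_1) = 0.843464, coefficient = 4
x_2 = 1.1667, f(x_2) = 1.852623, coefficient = 2
x_3 = 1.3750, f(x_3) = 3.574463, coefficient = 4
x_4 = 1.5833, f(x_4) = 6.284770, coefficient = 2
x_5 = 1.7917, f(x_5) = 10.304546, coefficient = 4
x_6 = 2.0000, f(x_6) = 16.000000, coefficient = 1

I ≈ (0.208333/3) × 91.481084 = 6.352853
Exact value: 6.352539
Error: 0.000314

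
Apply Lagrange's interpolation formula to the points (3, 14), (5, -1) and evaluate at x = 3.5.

Lagrange interpolation formula:
P(x) = Σ yᵢ × Lᵢ(x)
where Lᵢ(x) = Π_{j≠i} (x - xⱼ)/(xᵢ - xⱼ)

L_0(3.5) = (3.5 - 5)/(3 - 5) = 0.750000
L_1(3.5) = (3.5 - 3)/(5 - 3) = 0.250000

P(3.5) = 14×L_0(3.5) + (-1)×L_1(3.5)
P(3.5) = 10.250000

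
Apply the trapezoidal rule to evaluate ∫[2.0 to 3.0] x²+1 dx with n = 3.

f(x) = x²+1
a = 2.0, b = 3.0, n = 3
h = (b - a)/n = 0.333333

Trapezoidal rule: (h/2)[f(x₀) + 2f(x₁) + 2f(x₂) + ... + f(xₙ)]

x_0 = 2.0000, f(x_0) = 5.000000, coefficient = 1
x_1 = 2.3333, f(x_1) = 6.444444, coefficient = 2
x_2 = 2.6667, f(x_2) = 8.111111, coefficient = 2
x_3 = 3.0000, f(x_3) = 10.000000, coefficient = 1

I ≈ (0.333333/2) × 44.111111 = 7.351852
Exact value: 7.333333
Error: 0.018519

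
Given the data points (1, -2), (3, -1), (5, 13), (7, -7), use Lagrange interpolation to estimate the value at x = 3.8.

Lagrange interpolation formula:
P(x) = Σ yᵢ × Lᵢ(x)
where Lᵢ(x) = Π_{j≠i} (x - xⱼ)/(xᵢ - xⱼ)

L_0(3.8) = (3.8 - 3)/(1 - 3) × (3.8 - 5)/(1 - 5) × (3.8 - 7)/(1 - 7) = -0.064000
L_1(3.8) = (3.8 - 1)/(3 - 1) × (3.8 - 5)/(3 - 5) × (3.8 - 7)/(3 - 7) = 0.672000
L_2(3.8) = (3.8 - 1)/(5 - 1) × (3.8 - 3)/(5 - 3) × (3.8 - 7)/(5 - 7) = 0.448000
L_3(3.8) = (3.8 - 1)/(7 - 1) × (3.8 - 3)/(7 - 3) × (3.8 - 5)/(7 - 5) = -0.056000

P(3.8) = (-2)×L_0(3.8) + (-1)×L_1(3.8) + 13×L_2(3.8) + (-7)×L_3(3.8)
P(3.8) = 5.672000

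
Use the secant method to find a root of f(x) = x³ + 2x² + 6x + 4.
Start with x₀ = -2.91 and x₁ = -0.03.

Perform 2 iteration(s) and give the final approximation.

f(x) = x³ + 2x² + 6x + 4
x₀ = -2.91, x₁ = -0.03

Secant formula: x_{n+1} = x_n - f(x_n)(x_n - x_{n-1})/(f(x_n) - f(x_{n-1}))

Iteration 1:
  f(-2.910000) = -21.165971
  f(-0.030000) = 3.821773
  x_2 = -0.030000 - 3.821773×(-0.030000 - (-2.910000))/(3.821773 - (-21.165971))
       = -0.470484
Iteration 2:
  f(-0.030000) = 3.821773
  f(-0.470484) = 1.515661
  x_3 = -0.470484 - 1.515661×(-0.470484 - (-0.030000))/(1.515661 - 3.821773)
       = -0.759987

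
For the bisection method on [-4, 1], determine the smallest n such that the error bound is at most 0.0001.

We need (b-a)/2^n ≤ 0.0001
(1 - (-4))/2^n ≤ 0.0001
5/2^n ≤ 0.0001
2^n ≥ 50000
n ≥ log₂(50000) = 15.61
n ≥ 16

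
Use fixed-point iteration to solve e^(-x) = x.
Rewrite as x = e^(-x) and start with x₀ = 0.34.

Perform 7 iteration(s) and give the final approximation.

Equation: e^(-x) = x
Fixed-point form: x = e^(-x)
x₀ = 0.34

x_1 = g(0.340000) = 0.711770
x_2 = g(0.711770) = 0.490775
x_3 = g(0.490775) = 0.612152
x_4 = g(0.612152) = 0.542183
x_5 = g(0.542183) = 0.581478
x_6 = g(0.581478) = 0.559072
x_7 = g(0.559072) = 0.571740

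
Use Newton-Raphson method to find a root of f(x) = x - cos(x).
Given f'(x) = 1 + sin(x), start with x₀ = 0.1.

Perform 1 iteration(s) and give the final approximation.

f(x) = x - cos(x)
f'(x) = 1 + sin(x)
x₀ = 0.1

Newton-Raphson formula: x_{n+1} = x_n - f(x_n)/f'(x_n)

Iteration 1:
  f(0.100000) = -0.895004
  f'(0.100000) = 1.099833
  x_1 = 0.100000 - (-0.895004)/1.099833 = 0.913763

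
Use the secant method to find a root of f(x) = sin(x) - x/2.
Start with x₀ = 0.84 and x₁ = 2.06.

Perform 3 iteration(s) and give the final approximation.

f(x) = sin(x) - x/2
x₀ = 0.84, x₁ = 2.06

Secant formula: x_{n+1} = x_n - f(x_n)(x_n - x_{n-1})/(f(x_n) - f(x_{n-1}))

Iteration 1:
  f(0.840000) = 0.324643
  f(2.060000) = -0.147293
  x_2 = 2.060000 - (-0.147293)×(2.060000 - 0.840000)/(-0.147293 - 0.324643)
       = 1.679234
Iteration 2:
  f(2.060000) = -0.147293
  f(1.679234) = 0.154509
  x_3 = 1.679234 - 0.154509×(1.679234 - 2.060000)/(0.154509 - (-0.147293))
       = 1.874169
Iteration 3:
  f(1.679234) = 0.154509
  f(1.874169) = 0.017249
  x_4 = 1.874169 - 0.017249×(1.874169 - 1.679234)/(0.017249 - 0.154509)
       = 1.898667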